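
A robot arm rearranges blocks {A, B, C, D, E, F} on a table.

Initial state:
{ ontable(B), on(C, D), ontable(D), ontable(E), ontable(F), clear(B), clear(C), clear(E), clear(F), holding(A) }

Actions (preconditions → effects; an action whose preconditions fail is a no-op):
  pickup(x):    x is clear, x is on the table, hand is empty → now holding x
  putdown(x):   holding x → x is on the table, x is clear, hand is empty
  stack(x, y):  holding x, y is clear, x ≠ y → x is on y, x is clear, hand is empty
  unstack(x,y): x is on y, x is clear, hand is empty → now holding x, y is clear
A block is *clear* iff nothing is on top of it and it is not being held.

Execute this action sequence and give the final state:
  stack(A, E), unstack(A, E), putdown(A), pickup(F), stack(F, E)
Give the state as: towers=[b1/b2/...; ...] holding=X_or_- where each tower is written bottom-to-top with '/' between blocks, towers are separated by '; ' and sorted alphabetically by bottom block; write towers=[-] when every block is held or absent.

towers=[A; B; D/C; E/F] holding=-

step 1 (stack(A, E)): towers=[B; D/C; E/A; F] holding=-
step 2 (unstack(A, E)): towers=[B; D/C; E; F] holding=A
step 3 (putdown(A)): towers=[A; B; D/C; E; F] holding=-
step 4 (pickup(F)): towers=[A; B; D/C; E] holding=F
step 5 (stack(F, E)): towers=[A; B; D/C; E/F] holding=-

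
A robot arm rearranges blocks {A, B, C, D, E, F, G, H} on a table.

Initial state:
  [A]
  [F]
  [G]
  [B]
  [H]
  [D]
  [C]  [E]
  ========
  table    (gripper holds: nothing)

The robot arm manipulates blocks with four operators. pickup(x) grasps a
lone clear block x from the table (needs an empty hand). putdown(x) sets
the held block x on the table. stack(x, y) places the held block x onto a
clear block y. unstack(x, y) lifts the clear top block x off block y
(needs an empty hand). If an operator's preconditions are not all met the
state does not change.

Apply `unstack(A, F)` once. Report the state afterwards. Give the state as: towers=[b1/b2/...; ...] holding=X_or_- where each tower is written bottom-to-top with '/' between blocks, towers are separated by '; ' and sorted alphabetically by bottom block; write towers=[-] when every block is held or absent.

before: towers=[C/D/H/B/G/F/A; E] holding=-
pre[unstack(A, F)]: on(A,F) ok, clear(A) ok, handempty ok
all met → apply unstack(A, F)
after:  towers=[C/D/H/B/G/F; E] holding=A

towers=[C/D/H/B/G/F; E] holding=A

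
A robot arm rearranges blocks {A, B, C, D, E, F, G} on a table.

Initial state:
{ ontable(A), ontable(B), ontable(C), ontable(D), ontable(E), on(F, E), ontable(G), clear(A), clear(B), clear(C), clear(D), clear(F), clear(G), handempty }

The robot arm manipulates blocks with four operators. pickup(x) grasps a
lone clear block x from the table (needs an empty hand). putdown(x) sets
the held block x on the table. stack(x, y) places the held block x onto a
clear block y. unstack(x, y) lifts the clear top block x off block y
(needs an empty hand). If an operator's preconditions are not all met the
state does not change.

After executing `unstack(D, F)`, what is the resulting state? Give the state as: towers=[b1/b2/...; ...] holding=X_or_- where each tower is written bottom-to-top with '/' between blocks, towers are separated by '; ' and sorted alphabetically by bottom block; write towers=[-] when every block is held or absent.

towers=[A; B; C; D; E/F; G] holding=-

before: towers=[A; B; C; D; E/F; G] holding=-
pre[unstack(D, F)]: on(D,F) fail, clear(D) ok, handempty ok
on(D,F) unmet → unstack(D, F) is a no-op
after:  towers=[A; B; C; D; E/F; G] holding=-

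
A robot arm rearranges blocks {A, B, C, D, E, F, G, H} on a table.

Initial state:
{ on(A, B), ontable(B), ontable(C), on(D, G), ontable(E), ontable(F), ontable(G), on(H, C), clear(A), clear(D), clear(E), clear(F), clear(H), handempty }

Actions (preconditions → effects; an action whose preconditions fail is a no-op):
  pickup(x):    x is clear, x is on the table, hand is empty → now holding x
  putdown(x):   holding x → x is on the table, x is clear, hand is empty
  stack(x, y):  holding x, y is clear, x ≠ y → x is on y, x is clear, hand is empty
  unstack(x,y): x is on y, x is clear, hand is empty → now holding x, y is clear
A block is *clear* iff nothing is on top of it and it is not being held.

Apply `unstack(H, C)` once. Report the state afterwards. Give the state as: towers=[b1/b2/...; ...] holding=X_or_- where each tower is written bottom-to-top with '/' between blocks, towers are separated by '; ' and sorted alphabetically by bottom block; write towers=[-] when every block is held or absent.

towers=[B/A; C; E; F; G/D] holding=H

before: towers=[B/A; C/H; E; F; G/D] holding=-
pre[unstack(H, C)]: on(H,C) ok, clear(H) ok, handempty ok
all met → apply unstack(H, C)
after:  towers=[B/A; C; E; F; G/D] holding=H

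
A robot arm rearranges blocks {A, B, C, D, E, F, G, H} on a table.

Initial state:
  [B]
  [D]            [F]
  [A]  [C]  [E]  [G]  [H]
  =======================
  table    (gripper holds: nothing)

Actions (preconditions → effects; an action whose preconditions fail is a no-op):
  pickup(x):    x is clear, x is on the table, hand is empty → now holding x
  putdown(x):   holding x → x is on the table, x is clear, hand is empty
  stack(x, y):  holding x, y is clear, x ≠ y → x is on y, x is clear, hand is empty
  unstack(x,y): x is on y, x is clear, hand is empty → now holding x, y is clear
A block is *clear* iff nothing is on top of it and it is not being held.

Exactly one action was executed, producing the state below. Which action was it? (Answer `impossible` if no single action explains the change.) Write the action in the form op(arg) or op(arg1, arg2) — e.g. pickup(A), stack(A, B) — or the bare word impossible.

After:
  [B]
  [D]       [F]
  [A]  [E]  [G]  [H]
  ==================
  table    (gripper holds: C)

pickup(C)

target: towers=[A/D/B; E; G/F; H] holding=C
         pickup(E) → towers=[A/D/B; C; G/F; H] holding=E
         pickup(H) → towers=[A/D/B; C; E; G/F] holding=H
     unstack(B, D) → towers=[A/D; C; E; G/F; H] holding=B
     unstack(F, G) → towers=[A/D/B; C; E; G; H] holding=F
         pickup(C) → towers=[A/D/B; E; G/F; H] holding=C  ← match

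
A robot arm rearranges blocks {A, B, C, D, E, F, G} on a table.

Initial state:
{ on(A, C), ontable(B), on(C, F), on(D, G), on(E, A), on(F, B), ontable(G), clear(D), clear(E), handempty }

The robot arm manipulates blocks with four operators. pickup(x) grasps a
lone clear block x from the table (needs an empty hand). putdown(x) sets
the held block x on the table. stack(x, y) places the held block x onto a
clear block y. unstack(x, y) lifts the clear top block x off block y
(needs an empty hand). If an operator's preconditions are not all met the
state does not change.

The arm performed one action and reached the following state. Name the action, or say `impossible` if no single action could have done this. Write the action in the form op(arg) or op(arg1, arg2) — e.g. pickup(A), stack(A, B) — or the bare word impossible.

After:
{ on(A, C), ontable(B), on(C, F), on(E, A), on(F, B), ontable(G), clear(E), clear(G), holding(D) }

unstack(D, G)

target: towers=[B/F/C/A/E; G] holding=D
     unstack(D, G) → towers=[B/F/C/A/E; G] holding=D  ← match
     unstack(E, A) → towers=[B/F/C/A; G/D] holding=E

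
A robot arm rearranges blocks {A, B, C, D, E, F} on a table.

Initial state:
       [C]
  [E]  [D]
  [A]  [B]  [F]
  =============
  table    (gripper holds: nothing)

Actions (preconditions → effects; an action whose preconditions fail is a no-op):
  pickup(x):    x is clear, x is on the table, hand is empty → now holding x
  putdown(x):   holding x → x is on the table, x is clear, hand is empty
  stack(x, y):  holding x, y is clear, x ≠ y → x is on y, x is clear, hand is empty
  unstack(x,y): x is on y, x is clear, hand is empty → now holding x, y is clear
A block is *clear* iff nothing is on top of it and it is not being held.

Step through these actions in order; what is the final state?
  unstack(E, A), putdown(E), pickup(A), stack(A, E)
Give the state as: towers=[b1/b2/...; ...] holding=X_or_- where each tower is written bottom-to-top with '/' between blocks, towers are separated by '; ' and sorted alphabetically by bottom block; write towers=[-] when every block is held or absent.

step 1 (unstack(E, A)): towers=[A; B/D/C; F] holding=E
step 2 (putdown(E)): towers=[A; B/D/C; E; F] holding=-
step 3 (pickup(A)): towers=[B/D/C; E; F] holding=A
step 4 (stack(A, E)): towers=[B/D/C; E/A; F] holding=-

towers=[B/D/C; E/A; F] holding=-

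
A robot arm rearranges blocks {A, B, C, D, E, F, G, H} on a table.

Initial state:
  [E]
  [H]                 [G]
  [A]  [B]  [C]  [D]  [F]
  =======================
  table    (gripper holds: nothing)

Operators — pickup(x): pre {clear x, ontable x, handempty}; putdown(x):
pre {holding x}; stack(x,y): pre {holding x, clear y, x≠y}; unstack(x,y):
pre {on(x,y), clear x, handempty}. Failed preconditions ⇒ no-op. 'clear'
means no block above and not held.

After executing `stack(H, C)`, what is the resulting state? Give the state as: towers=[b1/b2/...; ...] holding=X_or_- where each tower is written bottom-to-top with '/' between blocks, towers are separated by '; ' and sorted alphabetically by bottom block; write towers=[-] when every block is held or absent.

before: towers=[A/H/E; B; C; D; F/G] holding=-
pre[stack(H, C)]: holding(H) fail, clear(C) ok, H≠C ok
holding(H) unmet → stack(H, C) is a no-op
after:  towers=[A/H/E; B; C; D; F/G] holding=-

towers=[A/H/E; B; C; D; F/G] holding=-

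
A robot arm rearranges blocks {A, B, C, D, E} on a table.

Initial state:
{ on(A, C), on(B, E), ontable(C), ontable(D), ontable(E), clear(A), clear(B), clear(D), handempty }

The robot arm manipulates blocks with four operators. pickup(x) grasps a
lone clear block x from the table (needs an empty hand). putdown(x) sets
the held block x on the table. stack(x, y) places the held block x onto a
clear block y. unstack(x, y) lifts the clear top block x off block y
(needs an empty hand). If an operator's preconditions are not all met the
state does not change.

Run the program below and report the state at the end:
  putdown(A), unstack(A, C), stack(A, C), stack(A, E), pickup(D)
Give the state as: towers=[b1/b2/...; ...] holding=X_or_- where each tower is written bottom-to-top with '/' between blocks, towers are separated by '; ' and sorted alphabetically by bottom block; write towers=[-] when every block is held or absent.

towers=[C/A; E/B] holding=D

step 1 (putdown(A)) [no-op]: towers=[C/A; D; E/B] holding=-
step 2 (unstack(A, C)): towers=[C; D; E/B] holding=A
step 3 (stack(A, C)): towers=[C/A; D; E/B] holding=-
step 4 (stack(A, E)) [no-op]: towers=[C/A; D; E/B] holding=-
step 5 (pickup(D)): towers=[C/A; E/B] holding=D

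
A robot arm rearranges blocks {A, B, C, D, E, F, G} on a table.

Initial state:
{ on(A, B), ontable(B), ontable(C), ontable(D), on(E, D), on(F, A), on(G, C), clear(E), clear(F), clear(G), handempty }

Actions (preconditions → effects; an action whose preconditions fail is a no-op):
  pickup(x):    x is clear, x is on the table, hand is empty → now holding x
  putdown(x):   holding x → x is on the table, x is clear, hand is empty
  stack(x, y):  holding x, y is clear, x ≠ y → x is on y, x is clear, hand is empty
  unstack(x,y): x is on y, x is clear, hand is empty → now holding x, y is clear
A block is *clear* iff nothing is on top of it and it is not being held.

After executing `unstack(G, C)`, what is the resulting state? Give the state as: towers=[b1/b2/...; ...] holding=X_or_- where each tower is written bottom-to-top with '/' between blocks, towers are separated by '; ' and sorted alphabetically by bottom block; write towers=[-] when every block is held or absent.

before: towers=[B/A/F; C/G; D/E] holding=-
pre[unstack(G, C)]: on(G,C) ✓, clear(G) ✓, handempty ✓
all met → apply unstack(G, C)
after:  towers=[B/A/F; C; D/E] holding=G

towers=[B/A/F; C; D/E] holding=G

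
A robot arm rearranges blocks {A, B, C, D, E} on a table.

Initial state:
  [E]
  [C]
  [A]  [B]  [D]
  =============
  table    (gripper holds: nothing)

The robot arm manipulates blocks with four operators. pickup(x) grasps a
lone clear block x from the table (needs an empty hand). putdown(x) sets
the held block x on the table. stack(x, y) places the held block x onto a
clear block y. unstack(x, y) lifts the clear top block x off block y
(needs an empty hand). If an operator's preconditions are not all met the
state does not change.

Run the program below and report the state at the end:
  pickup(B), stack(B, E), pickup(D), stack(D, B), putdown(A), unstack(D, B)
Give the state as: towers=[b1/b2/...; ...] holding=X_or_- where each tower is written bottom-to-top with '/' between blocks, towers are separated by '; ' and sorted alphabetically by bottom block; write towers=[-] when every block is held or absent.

step 1 (pickup(B)): towers=[A/C/E; D] holding=B
step 2 (stack(B, E)): towers=[A/C/E/B; D] holding=-
step 3 (pickup(D)): towers=[A/C/E/B] holding=D
step 4 (stack(D, B)): towers=[A/C/E/B/D] holding=-
step 5 (putdown(A)) [no-op]: towers=[A/C/E/B/D] holding=-
step 6 (unstack(D, B)): towers=[A/C/E/B] holding=D

towers=[A/C/E/B] holding=D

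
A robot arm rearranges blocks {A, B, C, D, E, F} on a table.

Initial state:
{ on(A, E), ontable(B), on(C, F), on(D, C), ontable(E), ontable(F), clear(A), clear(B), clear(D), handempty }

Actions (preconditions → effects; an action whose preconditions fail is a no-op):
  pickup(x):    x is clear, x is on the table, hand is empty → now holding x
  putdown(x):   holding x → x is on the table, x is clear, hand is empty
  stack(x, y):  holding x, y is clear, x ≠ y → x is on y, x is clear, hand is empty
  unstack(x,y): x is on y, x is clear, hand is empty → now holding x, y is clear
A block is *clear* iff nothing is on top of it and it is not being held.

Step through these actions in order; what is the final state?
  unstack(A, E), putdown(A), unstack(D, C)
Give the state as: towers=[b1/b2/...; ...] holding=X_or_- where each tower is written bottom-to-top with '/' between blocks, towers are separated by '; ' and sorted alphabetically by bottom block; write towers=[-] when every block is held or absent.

towers=[A; B; E; F/C] holding=D

step 1 (unstack(A, E)): towers=[B; E; F/C/D] holding=A
step 2 (putdown(A)): towers=[A; B; E; F/C/D] holding=-
step 3 (unstack(D, C)): towers=[A; B; E; F/C] holding=D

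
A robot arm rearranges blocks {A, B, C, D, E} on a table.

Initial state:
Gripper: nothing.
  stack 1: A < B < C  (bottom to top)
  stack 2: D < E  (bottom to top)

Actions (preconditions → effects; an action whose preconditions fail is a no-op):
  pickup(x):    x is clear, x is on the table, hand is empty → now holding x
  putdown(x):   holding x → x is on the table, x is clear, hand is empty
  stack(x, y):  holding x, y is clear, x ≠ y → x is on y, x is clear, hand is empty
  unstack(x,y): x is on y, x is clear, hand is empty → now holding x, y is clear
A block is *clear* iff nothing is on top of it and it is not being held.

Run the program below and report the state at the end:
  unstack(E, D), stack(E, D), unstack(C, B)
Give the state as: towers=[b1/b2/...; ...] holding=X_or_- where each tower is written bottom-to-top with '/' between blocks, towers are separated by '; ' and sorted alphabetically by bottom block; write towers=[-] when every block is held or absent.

towers=[A/B; D/E] holding=C

step 1 (unstack(E, D)): towers=[A/B/C; D] holding=E
step 2 (stack(E, D)): towers=[A/B/C; D/E] holding=-
step 3 (unstack(C, B)): towers=[A/B; D/E] holding=C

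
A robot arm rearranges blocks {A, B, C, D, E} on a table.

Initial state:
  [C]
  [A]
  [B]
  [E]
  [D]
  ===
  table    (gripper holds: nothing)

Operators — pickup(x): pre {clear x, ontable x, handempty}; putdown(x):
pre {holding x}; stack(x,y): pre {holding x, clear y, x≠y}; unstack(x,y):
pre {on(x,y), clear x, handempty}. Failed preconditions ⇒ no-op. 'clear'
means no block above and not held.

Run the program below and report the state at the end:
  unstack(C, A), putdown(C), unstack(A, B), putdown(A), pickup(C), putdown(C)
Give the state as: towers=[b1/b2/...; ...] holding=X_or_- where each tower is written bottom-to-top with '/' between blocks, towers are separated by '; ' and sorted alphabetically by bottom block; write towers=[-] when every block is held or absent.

step 1 (unstack(C, A)): towers=[D/E/B/A] holding=C
step 2 (putdown(C)): towers=[C; D/E/B/A] holding=-
step 3 (unstack(A, B)): towers=[C; D/E/B] holding=A
step 4 (putdown(A)): towers=[A; C; D/E/B] holding=-
step 5 (pickup(C)): towers=[A; D/E/B] holding=C
step 6 (putdown(C)): towers=[A; C; D/E/B] holding=-

towers=[A; C; D/E/B] holding=-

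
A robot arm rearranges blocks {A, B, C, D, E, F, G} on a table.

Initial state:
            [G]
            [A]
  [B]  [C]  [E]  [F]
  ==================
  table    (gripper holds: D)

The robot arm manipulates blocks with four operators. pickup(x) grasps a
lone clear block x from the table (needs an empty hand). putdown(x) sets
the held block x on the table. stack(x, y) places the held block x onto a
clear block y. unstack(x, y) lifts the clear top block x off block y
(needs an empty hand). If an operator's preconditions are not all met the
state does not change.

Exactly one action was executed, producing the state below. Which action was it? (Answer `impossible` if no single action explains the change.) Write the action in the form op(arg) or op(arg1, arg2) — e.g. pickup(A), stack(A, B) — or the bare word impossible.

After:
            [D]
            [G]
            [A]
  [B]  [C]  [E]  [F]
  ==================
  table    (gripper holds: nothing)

target: towers=[B; C; E/A/G/D; F] holding=-
        putdown(D) → towers=[B; C; D; E/A/G; F] holding=-
       stack(D, B) → towers=[B/D; C; E/A/G; F] holding=-
       stack(D, F) → towers=[B; C; E/A/G; F/D] holding=-
       stack(D, G) → towers=[B; C; E/A/G/D; F] holding=-  ← match
       stack(D, C) → towers=[B; C/D; E/A/G; F] holding=-

stack(D, G)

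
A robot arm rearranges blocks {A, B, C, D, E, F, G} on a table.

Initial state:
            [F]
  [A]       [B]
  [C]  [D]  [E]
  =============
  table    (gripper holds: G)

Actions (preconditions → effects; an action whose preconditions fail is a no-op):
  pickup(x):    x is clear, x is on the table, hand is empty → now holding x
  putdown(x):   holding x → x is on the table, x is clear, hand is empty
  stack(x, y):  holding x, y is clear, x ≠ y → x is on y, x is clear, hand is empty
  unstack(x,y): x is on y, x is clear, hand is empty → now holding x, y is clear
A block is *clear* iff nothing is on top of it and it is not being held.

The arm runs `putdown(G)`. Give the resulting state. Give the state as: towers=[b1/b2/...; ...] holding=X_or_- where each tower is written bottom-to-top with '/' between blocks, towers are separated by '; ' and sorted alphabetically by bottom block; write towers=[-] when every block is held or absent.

before: towers=[C/A; D; E/B/F] holding=G
pre[putdown(G)]: holding(G) ok
all met → apply putdown(G)
after:  towers=[C/A; D; E/B/F; G] holding=-

towers=[C/A; D; E/B/F; G] holding=-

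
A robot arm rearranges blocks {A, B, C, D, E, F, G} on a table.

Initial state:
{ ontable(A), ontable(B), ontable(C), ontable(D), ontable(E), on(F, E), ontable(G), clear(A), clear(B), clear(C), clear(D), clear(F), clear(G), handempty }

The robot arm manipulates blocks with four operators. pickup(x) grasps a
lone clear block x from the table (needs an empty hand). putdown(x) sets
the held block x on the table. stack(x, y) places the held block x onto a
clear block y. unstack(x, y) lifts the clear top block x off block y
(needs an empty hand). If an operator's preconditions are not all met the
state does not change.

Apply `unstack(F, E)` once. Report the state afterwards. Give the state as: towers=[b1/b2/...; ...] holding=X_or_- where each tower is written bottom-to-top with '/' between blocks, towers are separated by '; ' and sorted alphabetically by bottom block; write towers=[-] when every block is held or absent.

towers=[A; B; C; D; E; G] holding=F

before: towers=[A; B; C; D; E/F; G] holding=-
pre[unstack(F, E)]: on(F,E) ✓, clear(F) ✓, handempty ✓
all met → apply unstack(F, E)
after:  towers=[A; B; C; D; E; G] holding=F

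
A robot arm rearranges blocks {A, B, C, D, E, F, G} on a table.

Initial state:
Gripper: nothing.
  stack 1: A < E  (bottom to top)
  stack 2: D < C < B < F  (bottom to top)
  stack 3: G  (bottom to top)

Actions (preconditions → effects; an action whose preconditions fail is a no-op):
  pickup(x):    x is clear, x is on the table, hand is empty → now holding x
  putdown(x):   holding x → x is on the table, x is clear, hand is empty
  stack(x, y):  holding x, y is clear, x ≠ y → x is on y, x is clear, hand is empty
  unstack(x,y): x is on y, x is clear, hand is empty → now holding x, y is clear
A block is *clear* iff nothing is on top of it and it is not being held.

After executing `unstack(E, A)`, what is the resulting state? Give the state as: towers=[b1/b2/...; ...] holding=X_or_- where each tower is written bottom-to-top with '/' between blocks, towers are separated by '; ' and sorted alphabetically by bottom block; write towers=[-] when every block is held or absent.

towers=[A; D/C/B/F; G] holding=E

before: towers=[A/E; D/C/B/F; G] holding=-
pre[unstack(E, A)]: on(E,A) yes, clear(E) yes, handempty yes
all met → apply unstack(E, A)
after:  towers=[A; D/C/B/F; G] holding=E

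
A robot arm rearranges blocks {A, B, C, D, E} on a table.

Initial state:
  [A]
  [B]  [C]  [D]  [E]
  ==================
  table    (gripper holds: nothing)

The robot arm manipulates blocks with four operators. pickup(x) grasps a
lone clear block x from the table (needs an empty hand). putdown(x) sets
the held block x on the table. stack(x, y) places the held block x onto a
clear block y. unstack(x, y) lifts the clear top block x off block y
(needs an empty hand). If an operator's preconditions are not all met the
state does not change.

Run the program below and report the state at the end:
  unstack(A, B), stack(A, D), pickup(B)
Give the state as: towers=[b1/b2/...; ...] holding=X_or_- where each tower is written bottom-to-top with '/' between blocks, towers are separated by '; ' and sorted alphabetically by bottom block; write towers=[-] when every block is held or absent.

towers=[C; D/A; E] holding=B

step 1 (unstack(A, B)): towers=[B; C; D; E] holding=A
step 2 (stack(A, D)): towers=[B; C; D/A; E] holding=-
step 3 (pickup(B)): towers=[C; D/A; E] holding=B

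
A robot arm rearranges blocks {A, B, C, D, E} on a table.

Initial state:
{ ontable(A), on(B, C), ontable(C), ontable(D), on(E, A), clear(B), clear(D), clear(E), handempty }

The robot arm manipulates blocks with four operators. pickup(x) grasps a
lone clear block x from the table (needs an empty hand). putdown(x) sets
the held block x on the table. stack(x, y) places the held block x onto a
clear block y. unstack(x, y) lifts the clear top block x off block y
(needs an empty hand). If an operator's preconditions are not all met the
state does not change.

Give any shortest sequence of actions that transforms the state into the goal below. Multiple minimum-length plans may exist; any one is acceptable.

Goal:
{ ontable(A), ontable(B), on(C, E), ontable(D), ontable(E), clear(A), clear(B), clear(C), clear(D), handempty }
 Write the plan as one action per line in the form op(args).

step 1 (unstack(B, C)): towers=[A/E; C; D] holding=B
step 2 (putdown(B)): towers=[A/E; B; C; D] holding=-
step 3 (unstack(E, A)): towers=[A; B; C; D] holding=E
step 4 (putdown(E)): towers=[A; B; C; D; E] holding=-
step 5 (pickup(C)): towers=[A; B; D; E] holding=C
step 6 (stack(C, E)): towers=[A; B; D; E/C] holding=-
goal check: towers=[A; B; D; E/C] holding=- — reached (length 6, optimal by BFS)

unstack(B, C)
putdown(B)
unstack(E, A)
putdown(E)
pickup(C)
stack(C, E)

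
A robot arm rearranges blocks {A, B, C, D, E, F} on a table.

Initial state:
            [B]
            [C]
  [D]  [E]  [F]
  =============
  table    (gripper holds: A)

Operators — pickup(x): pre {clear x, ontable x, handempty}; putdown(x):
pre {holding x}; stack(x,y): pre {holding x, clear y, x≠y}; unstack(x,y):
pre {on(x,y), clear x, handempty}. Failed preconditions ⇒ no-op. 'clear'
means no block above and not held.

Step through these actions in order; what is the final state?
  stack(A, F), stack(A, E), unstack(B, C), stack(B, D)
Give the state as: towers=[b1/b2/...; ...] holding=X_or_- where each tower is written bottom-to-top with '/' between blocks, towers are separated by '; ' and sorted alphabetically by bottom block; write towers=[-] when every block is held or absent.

towers=[D/B; E/A; F/C] holding=-

step 1 (stack(A, F)) [no-op]: towers=[D; E; F/C/B] holding=A
step 2 (stack(A, E)): towers=[D; E/A; F/C/B] holding=-
step 3 (unstack(B, C)): towers=[D; E/A; F/C] holding=B
step 4 (stack(B, D)): towers=[D/B; E/A; F/C] holding=-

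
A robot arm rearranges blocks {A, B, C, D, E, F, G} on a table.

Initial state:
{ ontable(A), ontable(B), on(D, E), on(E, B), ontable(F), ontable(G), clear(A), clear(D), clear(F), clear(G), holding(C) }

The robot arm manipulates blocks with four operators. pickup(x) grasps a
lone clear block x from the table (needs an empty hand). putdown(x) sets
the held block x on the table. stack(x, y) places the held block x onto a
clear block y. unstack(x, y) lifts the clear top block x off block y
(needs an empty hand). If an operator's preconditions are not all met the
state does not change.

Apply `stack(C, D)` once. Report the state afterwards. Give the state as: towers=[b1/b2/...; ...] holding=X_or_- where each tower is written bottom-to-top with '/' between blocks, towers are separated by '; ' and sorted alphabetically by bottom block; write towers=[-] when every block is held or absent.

towers=[A; B/E/D/C; F; G] holding=-

before: towers=[A; B/E/D; F; G] holding=C
pre[stack(C, D)]: holding(C) ✓, clear(D) ✓, C≠D ✓
all met → apply stack(C, D)
after:  towers=[A; B/E/D/C; F; G] holding=-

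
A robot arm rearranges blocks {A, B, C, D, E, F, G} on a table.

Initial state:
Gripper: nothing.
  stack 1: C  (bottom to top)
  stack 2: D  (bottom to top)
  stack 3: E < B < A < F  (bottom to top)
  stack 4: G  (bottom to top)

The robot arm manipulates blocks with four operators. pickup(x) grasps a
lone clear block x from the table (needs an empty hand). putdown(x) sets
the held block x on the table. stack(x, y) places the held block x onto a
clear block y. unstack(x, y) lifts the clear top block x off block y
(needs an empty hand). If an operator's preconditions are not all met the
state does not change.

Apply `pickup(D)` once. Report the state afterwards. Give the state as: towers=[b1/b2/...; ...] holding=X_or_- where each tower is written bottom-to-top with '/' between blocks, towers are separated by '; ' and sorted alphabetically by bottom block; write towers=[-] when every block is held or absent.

before: towers=[C; D; E/B/A/F; G] holding=-
pre[pickup(D)]: clear(D) yes, ontable(D) yes, handempty yes
all met → apply pickup(D)
after:  towers=[C; E/B/A/F; G] holding=D

towers=[C; E/B/A/F; G] holding=D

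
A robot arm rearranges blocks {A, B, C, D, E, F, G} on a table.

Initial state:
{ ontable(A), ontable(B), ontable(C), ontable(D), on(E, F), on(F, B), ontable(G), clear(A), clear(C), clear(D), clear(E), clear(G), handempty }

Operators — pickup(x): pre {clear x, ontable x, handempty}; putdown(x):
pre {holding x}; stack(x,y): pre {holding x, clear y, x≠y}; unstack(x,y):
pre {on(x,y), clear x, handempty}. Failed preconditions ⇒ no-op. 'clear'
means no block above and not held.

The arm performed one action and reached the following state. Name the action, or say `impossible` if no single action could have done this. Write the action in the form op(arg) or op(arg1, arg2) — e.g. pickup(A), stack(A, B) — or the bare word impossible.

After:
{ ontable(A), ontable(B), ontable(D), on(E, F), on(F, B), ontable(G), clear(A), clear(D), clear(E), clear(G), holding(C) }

target: towers=[A; B/F/E; D; G] holding=C
         pickup(G) → towers=[A; B/F/E; C; D] holding=G
         pickup(D) → towers=[A; B/F/E; C; G] holding=D
         pickup(A) → towers=[B/F/E; C; D; G] holding=A
     unstack(E, F) → towers=[A; B/F; C; D; G] holding=E
         pickup(C) → towers=[A; B/F/E; D; G] holding=C  ← match

pickup(C)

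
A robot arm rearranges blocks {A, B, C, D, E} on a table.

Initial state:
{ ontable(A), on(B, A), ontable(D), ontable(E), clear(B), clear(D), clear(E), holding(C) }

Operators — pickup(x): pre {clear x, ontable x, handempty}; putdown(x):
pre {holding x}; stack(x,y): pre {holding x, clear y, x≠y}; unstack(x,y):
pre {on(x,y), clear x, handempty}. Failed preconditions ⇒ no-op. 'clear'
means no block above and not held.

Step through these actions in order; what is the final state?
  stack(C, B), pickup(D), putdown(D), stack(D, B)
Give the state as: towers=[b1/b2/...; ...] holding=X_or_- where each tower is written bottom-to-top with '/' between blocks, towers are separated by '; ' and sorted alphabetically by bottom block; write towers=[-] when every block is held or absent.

step 1 (stack(C, B)): towers=[A/B/C; D; E] holding=-
step 2 (pickup(D)): towers=[A/B/C; E] holding=D
step 3 (putdown(D)): towers=[A/B/C; D; E] holding=-
step 4 (stack(D, B)) [no-op]: towers=[A/B/C; D; E] holding=-

towers=[A/B/C; D; E] holding=-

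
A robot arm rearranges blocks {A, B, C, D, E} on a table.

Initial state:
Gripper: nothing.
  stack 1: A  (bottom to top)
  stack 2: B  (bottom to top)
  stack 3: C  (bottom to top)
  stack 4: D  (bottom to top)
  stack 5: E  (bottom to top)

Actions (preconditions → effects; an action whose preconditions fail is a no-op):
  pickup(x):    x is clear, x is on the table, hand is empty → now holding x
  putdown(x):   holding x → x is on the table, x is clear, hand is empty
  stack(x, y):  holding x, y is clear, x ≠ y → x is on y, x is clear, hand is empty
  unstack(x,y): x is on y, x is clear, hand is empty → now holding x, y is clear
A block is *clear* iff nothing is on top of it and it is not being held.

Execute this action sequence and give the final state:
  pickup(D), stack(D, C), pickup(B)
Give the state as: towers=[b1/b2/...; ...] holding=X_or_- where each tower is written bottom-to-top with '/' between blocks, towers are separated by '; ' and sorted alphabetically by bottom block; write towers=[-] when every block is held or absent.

step 1 (pickup(D)): towers=[A; B; C; E] holding=D
step 2 (stack(D, C)): towers=[A; B; C/D; E] holding=-
step 3 (pickup(B)): towers=[A; C/D; E] holding=B

towers=[A; C/D; E] holding=B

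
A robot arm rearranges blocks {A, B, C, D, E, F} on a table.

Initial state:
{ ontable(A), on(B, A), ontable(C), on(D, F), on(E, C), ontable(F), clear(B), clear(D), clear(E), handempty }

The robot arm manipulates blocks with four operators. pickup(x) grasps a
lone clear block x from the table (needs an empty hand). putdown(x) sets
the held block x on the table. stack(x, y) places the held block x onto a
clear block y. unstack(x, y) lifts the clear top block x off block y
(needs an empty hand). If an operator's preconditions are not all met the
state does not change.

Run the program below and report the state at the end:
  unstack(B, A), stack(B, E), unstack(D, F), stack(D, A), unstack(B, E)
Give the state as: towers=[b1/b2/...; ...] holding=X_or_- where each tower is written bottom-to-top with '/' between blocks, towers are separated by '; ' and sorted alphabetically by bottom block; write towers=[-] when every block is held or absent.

towers=[A/D; C/E; F] holding=B

step 1 (unstack(B, A)): towers=[A; C/E; F/D] holding=B
step 2 (stack(B, E)): towers=[A; C/E/B; F/D] holding=-
step 3 (unstack(D, F)): towers=[A; C/E/B; F] holding=D
step 4 (stack(D, A)): towers=[A/D; C/E/B; F] holding=-
step 5 (unstack(B, E)): towers=[A/D; C/E; F] holding=B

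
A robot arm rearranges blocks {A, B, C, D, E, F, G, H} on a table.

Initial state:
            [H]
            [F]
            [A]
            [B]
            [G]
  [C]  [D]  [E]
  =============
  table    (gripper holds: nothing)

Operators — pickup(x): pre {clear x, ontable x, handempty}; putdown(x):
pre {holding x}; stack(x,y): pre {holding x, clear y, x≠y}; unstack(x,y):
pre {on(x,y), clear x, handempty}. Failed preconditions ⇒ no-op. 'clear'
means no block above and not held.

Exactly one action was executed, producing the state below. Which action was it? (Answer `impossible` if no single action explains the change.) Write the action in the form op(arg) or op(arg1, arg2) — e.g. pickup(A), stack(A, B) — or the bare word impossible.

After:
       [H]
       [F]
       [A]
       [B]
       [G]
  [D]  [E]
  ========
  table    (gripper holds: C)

target: towers=[D; E/G/B/A/F/H] holding=C
     unstack(H, F) → towers=[C; D; E/G/B/A/F] holding=H
         pickup(D) → towers=[C; E/G/B/A/F/H] holding=D
         pickup(C) → towers=[D; E/G/B/A/F/H] holding=C  ← match

pickup(C)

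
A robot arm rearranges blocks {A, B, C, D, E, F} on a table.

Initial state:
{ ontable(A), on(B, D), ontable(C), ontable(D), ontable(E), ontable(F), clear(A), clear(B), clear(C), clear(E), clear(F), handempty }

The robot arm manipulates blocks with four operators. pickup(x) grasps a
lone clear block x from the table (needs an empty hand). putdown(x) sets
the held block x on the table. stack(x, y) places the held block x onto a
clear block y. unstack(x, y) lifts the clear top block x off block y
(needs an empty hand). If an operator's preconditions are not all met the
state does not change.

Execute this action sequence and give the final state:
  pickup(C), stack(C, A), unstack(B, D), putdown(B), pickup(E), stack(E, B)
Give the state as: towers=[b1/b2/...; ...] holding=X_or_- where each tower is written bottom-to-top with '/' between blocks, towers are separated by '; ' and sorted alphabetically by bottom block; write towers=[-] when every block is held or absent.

step 1 (pickup(C)): towers=[A; D/B; E; F] holding=C
step 2 (stack(C, A)): towers=[A/C; D/B; E; F] holding=-
step 3 (unstack(B, D)): towers=[A/C; D; E; F] holding=B
step 4 (putdown(B)): towers=[A/C; B; D; E; F] holding=-
step 5 (pickup(E)): towers=[A/C; B; D; F] holding=E
step 6 (stack(E, B)): towers=[A/C; B/E; D; F] holding=-

towers=[A/C; B/E; D; F] holding=-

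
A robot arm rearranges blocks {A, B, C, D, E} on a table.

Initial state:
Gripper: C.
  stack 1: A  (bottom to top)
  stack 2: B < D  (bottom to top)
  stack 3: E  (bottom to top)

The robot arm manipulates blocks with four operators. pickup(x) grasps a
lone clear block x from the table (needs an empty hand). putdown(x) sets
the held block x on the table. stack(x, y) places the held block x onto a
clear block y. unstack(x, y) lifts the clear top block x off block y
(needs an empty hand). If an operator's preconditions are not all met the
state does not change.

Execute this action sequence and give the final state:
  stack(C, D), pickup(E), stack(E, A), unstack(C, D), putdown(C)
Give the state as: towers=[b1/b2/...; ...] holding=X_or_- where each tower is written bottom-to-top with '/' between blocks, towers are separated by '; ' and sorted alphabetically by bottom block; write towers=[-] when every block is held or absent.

step 1 (stack(C, D)): towers=[A; B/D/C; E] holding=-
step 2 (pickup(E)): towers=[A; B/D/C] holding=E
step 3 (stack(E, A)): towers=[A/E; B/D/C] holding=-
step 4 (unstack(C, D)): towers=[A/E; B/D] holding=C
step 5 (putdown(C)): towers=[A/E; B/D; C] holding=-

towers=[A/E; B/D; C] holding=-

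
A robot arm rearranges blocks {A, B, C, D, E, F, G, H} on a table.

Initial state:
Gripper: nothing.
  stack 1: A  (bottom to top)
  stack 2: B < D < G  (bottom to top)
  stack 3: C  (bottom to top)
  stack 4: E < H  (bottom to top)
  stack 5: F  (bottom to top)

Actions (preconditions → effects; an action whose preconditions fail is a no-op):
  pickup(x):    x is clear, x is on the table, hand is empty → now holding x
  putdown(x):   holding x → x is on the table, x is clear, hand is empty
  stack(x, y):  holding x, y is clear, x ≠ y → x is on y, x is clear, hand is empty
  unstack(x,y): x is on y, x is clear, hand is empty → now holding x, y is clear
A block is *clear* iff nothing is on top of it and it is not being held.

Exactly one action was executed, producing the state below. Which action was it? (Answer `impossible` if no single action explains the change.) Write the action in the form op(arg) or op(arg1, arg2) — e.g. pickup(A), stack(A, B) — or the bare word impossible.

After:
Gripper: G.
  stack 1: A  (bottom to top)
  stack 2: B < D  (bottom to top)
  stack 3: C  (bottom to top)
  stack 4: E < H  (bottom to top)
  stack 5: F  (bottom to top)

target: towers=[A; B/D; C; E/H; F] holding=G
     unstack(G, D) → towers=[A; B/D; C; E/H; F] holding=G  ← match
         pickup(A) → towers=[B/D/G; C; E/H; F] holding=A
     unstack(H, E) → towers=[A; B/D/G; C; E; F] holding=H
         pickup(F) → towers=[A; B/D/G; C; E/H] holding=F
         pickup(C) → towers=[A; B/D/G; E/H; F] holding=C

unstack(G, D)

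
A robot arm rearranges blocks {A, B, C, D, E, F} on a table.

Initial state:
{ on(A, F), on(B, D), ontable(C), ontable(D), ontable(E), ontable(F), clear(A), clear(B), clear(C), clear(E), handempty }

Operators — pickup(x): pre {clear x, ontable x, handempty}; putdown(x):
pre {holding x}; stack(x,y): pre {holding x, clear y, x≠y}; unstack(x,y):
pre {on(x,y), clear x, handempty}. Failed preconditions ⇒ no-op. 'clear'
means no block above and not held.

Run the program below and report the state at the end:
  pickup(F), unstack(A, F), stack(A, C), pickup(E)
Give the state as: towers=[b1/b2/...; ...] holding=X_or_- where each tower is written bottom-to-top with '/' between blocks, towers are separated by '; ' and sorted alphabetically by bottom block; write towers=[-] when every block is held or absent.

towers=[C/A; D/B; F] holding=E

step 1 (pickup(F)) [no-op]: towers=[C; D/B; E; F/A] holding=-
step 2 (unstack(A, F)): towers=[C; D/B; E; F] holding=A
step 3 (stack(A, C)): towers=[C/A; D/B; E; F] holding=-
step 4 (pickup(E)): towers=[C/A; D/B; F] holding=E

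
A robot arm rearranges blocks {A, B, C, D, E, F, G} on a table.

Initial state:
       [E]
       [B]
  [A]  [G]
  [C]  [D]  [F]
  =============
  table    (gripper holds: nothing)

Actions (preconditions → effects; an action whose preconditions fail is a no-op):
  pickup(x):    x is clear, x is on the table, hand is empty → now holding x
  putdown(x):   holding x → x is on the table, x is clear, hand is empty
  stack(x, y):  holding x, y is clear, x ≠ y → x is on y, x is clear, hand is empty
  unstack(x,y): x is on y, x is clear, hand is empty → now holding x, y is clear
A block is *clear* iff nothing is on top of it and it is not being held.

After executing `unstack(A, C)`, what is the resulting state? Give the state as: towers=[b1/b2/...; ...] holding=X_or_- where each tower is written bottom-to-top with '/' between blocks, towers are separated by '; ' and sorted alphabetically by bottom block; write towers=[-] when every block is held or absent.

before: towers=[C/A; D/G/B/E; F] holding=-
pre[unstack(A, C)]: on(A,C) ok, clear(A) ok, handempty ok
all met → apply unstack(A, C)
after:  towers=[C; D/G/B/E; F] holding=A

towers=[C; D/G/B/E; F] holding=A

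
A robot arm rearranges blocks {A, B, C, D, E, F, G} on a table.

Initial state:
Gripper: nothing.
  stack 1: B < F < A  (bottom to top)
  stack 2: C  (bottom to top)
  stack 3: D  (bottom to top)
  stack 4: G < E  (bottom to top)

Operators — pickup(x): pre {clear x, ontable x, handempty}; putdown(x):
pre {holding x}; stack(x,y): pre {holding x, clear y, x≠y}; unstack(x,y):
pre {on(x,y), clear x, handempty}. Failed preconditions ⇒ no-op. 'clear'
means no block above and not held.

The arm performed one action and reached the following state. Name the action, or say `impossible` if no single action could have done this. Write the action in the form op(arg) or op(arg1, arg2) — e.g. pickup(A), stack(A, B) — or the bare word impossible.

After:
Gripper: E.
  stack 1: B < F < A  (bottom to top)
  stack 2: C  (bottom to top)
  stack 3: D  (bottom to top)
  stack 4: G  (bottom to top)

target: towers=[B/F/A; C; D; G] holding=E
         pickup(D) → towers=[B/F/A; C; G/E] holding=D
     unstack(A, F) → towers=[B/F; C; D; G/E] holding=A
     unstack(E, G) → towers=[B/F/A; C; D; G] holding=E  ← match
         pickup(C) → towers=[B/F/A; D; G/E] holding=C

unstack(E, G)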